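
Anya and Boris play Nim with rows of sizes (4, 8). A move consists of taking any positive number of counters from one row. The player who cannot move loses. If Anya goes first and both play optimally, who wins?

Bitwise XOR of the heap sizes:
  0100  (4)
  1000  (8)
  ----
  1100  (12)
The nim-sum is 12 ≠ 0, so this is an N-position: the player to move can win; Anya has a winning move.

Anya wins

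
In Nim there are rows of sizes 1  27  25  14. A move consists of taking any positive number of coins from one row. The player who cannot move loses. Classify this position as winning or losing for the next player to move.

Compute the nim-sum pairwise:
1 ^ 27 = 26
26 ^ 25 = 3
3 ^ 14 = 13
The nim-sum is 13 ≠ 0, so this is an N-position: the player to move can win.

Winning position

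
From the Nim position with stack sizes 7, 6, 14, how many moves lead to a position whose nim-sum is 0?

Compute the nim-sum pairwise:
7 XOR 6 = 1
1 XOR 14 = 15
The overall nim-sum is X = 15. A stack of size p has a winning move iff p XOR X < p (reduce it to p XOR X).
  7: 7 XOR 15 = 8 ≥ 7 — no move.
  6: 6 XOR 15 = 9 ≥ 6 — no move.
  14: 14 XOR 15 = 1 < 14 — winning move (to 1).
That gives 1 winning move.

1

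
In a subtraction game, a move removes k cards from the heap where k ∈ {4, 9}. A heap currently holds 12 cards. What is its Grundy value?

1

Build the Grundy sequence with g(k) = mex{g(k−s) : s ∈ {4, 9}, s ≤ k}:
g(0) = mex{} = 0
g(1) = mex{} = 0
g(2) = mex{} = 0
g(3) = mex{} = 0
g(4) = mex{0} = 1
g(5) = mex{0} = 1
g(6) = mex{0} = 1
g(7) = mex{0} = 1
g(8) = mex{1} = 0
g(9) = mex{0,1} = 2
g(10) = mex{0,1} = 2
g(11) = mex{0,1} = 2
g(12) = mex{0} = 1
So g(12) = 1.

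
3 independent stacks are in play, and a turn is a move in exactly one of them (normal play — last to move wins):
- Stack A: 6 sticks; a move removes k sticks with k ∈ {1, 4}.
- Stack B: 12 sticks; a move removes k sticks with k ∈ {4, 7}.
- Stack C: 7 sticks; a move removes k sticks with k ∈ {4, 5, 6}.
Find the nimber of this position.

0

For stack A, compute g(0), g(1), … with moves {1, 4}:
g(0) = mex{} = 0
g(1) = mex{0} = 1
g(2) = mex{1} = 0
g(3) = mex{0} = 1
g(4) = mex{0,1} = 2
g(5) = mex{1,2} = 0
g(6) = mex{0} = 1
So g(6) = 1.
Grundy values for stack B (subtraction set {4, 7}):
g(0) = mex{} = 0
g(1) = mex{} = 0
g(2) = mex{} = 0
g(3) = mex{} = 0
g(4) = mex{0} = 1
g(5) = mex{0} = 1
g(6) = mex{0} = 1
g(7) = mex{0} = 1
g(8) = mex{0,1} = 2
g(9) = mex{0,1} = 2
g(10) = mex{0,1} = 2
g(11) = mex{1} = 0
g(12) = mex{1,2} = 0
So g(12) = 0.
For stack C, compute g(0), g(1), … with moves {4, 5, 6}:
g(0) = mex{} = 0
g(1) = mex{} = 0
g(2) = mex{} = 0
g(3) = mex{} = 0
g(4) = mex{0} = 1
g(5) = mex{0} = 1
g(6) = mex{0} = 1
g(7) = mex{0} = 1
So g(7) = 1.
The value of a disjunctive sum is the nim-sum of the parts.
Combined value = 1 ⊕ 0 ⊕ 1 = 0.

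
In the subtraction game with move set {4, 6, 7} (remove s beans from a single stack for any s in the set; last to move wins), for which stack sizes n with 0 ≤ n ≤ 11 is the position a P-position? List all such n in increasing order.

0, 1, 2, 3, 11

Grundy values for subtraction set {4, 6, 7}:
k:     0  1  2  3  4  5  6  7  8  9 10 11
g(k):  0  0  0  0  1  1  1  1  2  2  2  0
The P-positions (g = 0) in 0..11 are 0, 1, 2, 3, 11.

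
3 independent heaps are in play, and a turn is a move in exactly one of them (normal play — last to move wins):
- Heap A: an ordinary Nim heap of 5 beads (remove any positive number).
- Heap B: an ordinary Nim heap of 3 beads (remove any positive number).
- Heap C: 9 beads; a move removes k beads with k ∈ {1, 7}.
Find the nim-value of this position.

7

Heap A is a plain Nim heap of size 5, so its Grundy value is 5.
Heap B is a plain Nim heap of size 3, so its Grundy value is 3.
Grundy values for heap C (subtraction set {1, 7}):
g(0) = mex{} = 0
g(1) = mex{0} = 1
g(2) = mex{1} = 0
g(3) = mex{0} = 1
g(4) = mex{1} = 0
g(5) = mex{0} = 1
g(6) = mex{1} = 0
g(7) = mex{0} = 1
g(8) = mex{1} = 0
g(9) = mex{0} = 1
So g(9) = 1.
The value of a disjunctive sum is the nim-sum of the parts.
Combined value = 5 XOR 3 XOR 1 = 7.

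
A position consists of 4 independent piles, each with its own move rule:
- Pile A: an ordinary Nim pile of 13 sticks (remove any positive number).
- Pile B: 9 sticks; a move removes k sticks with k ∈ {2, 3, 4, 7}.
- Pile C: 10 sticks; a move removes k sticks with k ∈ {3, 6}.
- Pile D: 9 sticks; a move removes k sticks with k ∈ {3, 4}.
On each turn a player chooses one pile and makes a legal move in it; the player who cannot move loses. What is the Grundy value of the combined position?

9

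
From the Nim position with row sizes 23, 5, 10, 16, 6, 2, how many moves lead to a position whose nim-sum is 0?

1

Nim-sum: 23 XOR 5 XOR 10 XOR 16 XOR 6 XOR 2 = 12.
The overall nim-sum is X = 12. A row of size p has a winning move iff p XOR X < p (reduce it to p XOR X).
  23: 23 XOR 12 = 27 ≥ 23 — no move.
  5: 5 XOR 12 = 9 ≥ 5 — no move.
  10: 10 XOR 12 = 6 < 10 — winning move (to 6).
  16: 16 XOR 12 = 28 ≥ 16 — no move.
  6: 6 XOR 12 = 10 ≥ 6 — no move.
  2: 2 XOR 12 = 14 ≥ 2 — no move.
That gives 1 winning move.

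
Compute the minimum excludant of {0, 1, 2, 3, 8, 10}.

4

The values 0, 1, 2, 3 are all present; 4 is the first non-negative integer missing from the set.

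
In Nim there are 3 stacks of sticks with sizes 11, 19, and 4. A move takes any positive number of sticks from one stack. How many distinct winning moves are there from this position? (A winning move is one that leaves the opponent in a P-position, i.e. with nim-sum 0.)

1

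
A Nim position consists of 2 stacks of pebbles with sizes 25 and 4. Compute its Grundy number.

29

Compute the nim-sum pairwise:
25 XOR 4 = 29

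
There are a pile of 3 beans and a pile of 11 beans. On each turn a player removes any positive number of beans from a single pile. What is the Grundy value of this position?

Compute the nim-sum pairwise:
3 ^ 11 = 8

8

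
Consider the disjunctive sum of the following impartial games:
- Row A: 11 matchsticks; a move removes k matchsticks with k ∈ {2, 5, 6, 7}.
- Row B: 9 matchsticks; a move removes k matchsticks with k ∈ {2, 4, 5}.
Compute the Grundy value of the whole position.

Build the Grundy sequence for row A with g(k) = mex{g(k−s) : s ∈ {2, 5, 6, 7}, s ≤ k}:
g(0) = mex{} = 0
g(1) = mex{} = 0
g(2) = mex{0} = 1
g(3) = mex{0} = 1
g(4) = mex{1} = 0
g(5) = mex{0,1} = 2
g(6) = mex{0} = 1
g(7) = mex{0,1,2} = 3
g(8) = mex{0,1} = 2
g(9) = mex{0,1,3} = 2
g(10) = mex{0,1,2} = 3
g(11) = mex{0,1,2} = 3
So g(11) = 3.
Grundy values for row B (subtraction set {2, 4, 5}):
k:     0  1  2  3  4  5  6  7  8  9
g(k):  0  0  1  1  2  2  3  0  0  1
So g(9) = 1.
By the Sprague-Grundy theorem, the Grundy value of a sum of independent games is the XOR of the component values.
Combined value = 3 XOR 1 = 2.

2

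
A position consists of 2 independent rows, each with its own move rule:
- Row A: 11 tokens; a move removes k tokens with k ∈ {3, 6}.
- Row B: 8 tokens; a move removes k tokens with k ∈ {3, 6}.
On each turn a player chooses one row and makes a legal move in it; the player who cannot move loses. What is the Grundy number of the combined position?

For row A, compute g(0), g(1), … with moves {3, 6}:
g(0) = mex{} = 0
g(1) = mex{} = 0
g(2) = mex{} = 0
g(3) = mex{0} = 1
g(4) = mex{0} = 1
g(5) = mex{0} = 1
g(6) = mex{0,1} = 2
g(7) = mex{0,1} = 2
g(8) = mex{0,1} = 2
g(9) = mex{1,2} = 0
g(10) = mex{1,2} = 0
g(11) = mex{1,2} = 0
So g(11) = 0.
For row B, compute g(0), g(1), … with moves {3, 6}:
k:     0  1  2  3  4  5  6  7  8
g(k):  0  0  0  1  1  1  2  2  2
So g(8) = 2.
By the Sprague-Grundy theorem, the Grundy value of a sum of independent games is the XOR of the component values.
Combined value = 0 ⊕ 2 = 2.

2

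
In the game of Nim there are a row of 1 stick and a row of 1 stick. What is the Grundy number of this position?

0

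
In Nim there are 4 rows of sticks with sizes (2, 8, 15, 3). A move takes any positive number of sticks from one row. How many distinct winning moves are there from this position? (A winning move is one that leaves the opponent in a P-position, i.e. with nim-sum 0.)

Write each in binary and XOR column by column:
  0010  (2)
  1000  (8)
  1111  (15)
  0011  (3)
  ----
  0110  (6)
The overall nim-sum is X = 6. A row of size p has a winning move iff p XOR X < p (reduce it to p XOR X).
  2: 2 XOR 6 = 4 ≥ 2 — no move.
  8: 8 XOR 6 = 14 ≥ 8 — no move.
  15: 15 XOR 6 = 9 < 15 — winning move (to 9).
  3: 3 XOR 6 = 5 ≥ 3 — no move.
That gives 1 winning move.

1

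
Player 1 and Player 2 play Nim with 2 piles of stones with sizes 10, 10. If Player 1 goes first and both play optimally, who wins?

Nim-sum: 10 ⊕ 10 = 0.
The nim-sum is 0, so this is a P-position: the player to move is in a losing position under optimal play; Player 1 is about to move from it and so loses — Player 2 wins.

Player 2 wins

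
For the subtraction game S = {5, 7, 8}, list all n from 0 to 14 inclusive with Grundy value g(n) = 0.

0, 1, 2, 3, 4, 13, 14

Grundy values for subtraction set {5, 7, 8}:
g(0) = mex{} = 0
g(1) = mex{} = 0
g(2) = mex{} = 0
g(3) = mex{} = 0
g(4) = mex{} = 0
g(5) = mex{0} = 1
g(6) = mex{0} = 1
g(7) = mex{0} = 1
g(8) = mex{0} = 1
g(9) = mex{0} = 1
g(10) = mex{0,1} = 2
g(11) = mex{0,1} = 2
g(12) = mex{0,1} = 2
g(13) = mex{1} = 0
g(14) = mex{1} = 0
The P-positions (g = 0) in 0..14 are 0, 1, 2, 3, 4, 13, 14.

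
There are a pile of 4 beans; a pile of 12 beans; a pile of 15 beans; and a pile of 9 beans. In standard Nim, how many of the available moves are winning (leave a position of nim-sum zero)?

3

Write each in binary and XOR column by column:
  0100  (4)
  1100  (12)
  1111  (15)
  1001  (9)
  ----
  1110  (14)
The overall nim-sum is X = 14. A pile of size p has a winning move iff p XOR X < p (reduce it to p XOR X).
  4: 4 XOR 14 = 10 ≥ 4 — no move.
  12: 12 XOR 14 = 2 < 12 — winning move (to 2).
  15: 15 XOR 14 = 1 < 15 — winning move (to 1).
  9: 9 XOR 14 = 7 < 9 — winning move (to 7).
That gives 3 winning moves.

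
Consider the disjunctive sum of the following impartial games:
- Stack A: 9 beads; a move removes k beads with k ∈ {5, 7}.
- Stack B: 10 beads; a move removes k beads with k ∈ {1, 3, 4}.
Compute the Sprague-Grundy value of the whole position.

0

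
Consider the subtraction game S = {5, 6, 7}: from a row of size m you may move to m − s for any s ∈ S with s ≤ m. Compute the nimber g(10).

2

Compute g(0), g(1), … for moves {5, 6, 7}:
g(0) = mex{} = 0
g(1) = mex{} = 0
g(2) = mex{} = 0
g(3) = mex{} = 0
g(4) = mex{} = 0
g(5) = mex{0} = 1
g(6) = mex{0} = 1
g(7) = mex{0} = 1
g(8) = mex{0} = 1
g(9) = mex{0} = 1
g(10) = mex{0,1} = 2
So g(10) = 2.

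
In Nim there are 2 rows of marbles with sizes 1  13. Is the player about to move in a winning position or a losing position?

Winning position

Bitwise XOR of the heap sizes:
  0001  (1)
  1101  (13)
  ----
  1100  (12)
The nim-sum is 12 ≠ 0, so this is an N-position: the player to move can win.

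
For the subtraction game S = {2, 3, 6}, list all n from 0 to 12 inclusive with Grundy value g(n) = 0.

0, 1, 5, 9, 10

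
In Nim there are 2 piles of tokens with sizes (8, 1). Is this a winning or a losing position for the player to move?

In binary:
  1000  (8)
  0001  (1)
  ----
  1001  (9)
The nim-sum is 9 ≠ 0, so this is an N-position: the player to move can win.

Winning position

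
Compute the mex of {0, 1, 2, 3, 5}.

4

The values 0, 1, 2, 3 are all present; 4 is the first non-negative integer missing from the set.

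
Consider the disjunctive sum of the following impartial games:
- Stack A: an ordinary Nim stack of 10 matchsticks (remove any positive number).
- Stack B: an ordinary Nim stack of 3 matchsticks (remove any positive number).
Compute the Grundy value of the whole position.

9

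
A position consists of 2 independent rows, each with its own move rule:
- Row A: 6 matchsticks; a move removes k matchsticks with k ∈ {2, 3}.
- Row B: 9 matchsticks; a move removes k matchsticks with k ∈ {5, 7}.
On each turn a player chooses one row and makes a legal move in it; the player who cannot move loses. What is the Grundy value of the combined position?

Grundy values for row A (subtraction set {2, 3}):
k:     0  1  2  3  4  5  6
g(k):  0  0  1  1  2  0  0
So g(6) = 0.
Build the Grundy sequence for row B with g(k) = mex{g(k−s) : s ∈ {5, 7}, s ≤ k}:
g(0) = mex{} = 0
g(1) = mex{} = 0
g(2) = mex{} = 0
g(3) = mex{} = 0
g(4) = mex{} = 0
g(5) = mex{0} = 1
g(6) = mex{0} = 1
g(7) = mex{0} = 1
g(8) = mex{0} = 1
g(9) = mex{0} = 1
So g(9) = 1.
By the Sprague-Grundy theorem, the Grundy value of a sum of independent games is the XOR of the component values.
Combined value = 0 XOR 1 = 1.

1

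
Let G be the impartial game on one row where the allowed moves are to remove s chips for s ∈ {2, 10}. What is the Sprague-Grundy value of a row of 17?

0

Grundy values for subtraction set {2, 10}:
k:     0  1  2  3  4  5  6  7  8  9 10 11 12 13 14 15 16 17
g(k):  0  0  1  1  0  0  1  1  0  0  1  1  0  0  1  1  0  0
So g(17) = 0.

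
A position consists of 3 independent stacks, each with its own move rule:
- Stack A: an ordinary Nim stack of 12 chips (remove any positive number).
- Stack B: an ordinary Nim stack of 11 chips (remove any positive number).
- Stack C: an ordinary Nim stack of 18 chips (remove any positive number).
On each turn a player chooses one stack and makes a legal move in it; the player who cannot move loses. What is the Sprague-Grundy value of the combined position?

21

Stack A is a plain Nim stack of size 12, so its Grundy value is 12.
Stack B is a plain Nim stack of size 11, so its Grundy value is 11.
Stack C is a plain Nim stack of size 18, so its Grundy value is 18.
The value of a disjunctive sum is the nim-sum of the parts.
Combined value = 12 XOR 11 XOR 18 = 21.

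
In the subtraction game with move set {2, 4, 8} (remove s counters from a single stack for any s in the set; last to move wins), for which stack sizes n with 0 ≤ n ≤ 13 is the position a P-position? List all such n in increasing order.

0, 1, 6, 7, 12, 13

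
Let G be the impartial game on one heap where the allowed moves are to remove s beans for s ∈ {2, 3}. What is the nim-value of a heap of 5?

0

Build the Grundy sequence with g(k) = mex{g(k−s) : s ∈ {2, 3}, s ≤ k}:
g(0) = mex{} = 0
g(1) = mex{} = 0
g(2) = mex{0} = 1
g(3) = mex{0} = 1
g(4) = mex{0,1} = 2
g(5) = mex{1} = 0
So g(5) = 0.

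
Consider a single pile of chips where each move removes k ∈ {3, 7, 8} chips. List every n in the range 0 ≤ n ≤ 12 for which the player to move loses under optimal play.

Grundy values for subtraction set {3, 7, 8}:
g(0) = mex{} = 0
g(1) = mex{} = 0
g(2) = mex{} = 0
g(3) = mex{0} = 1
g(4) = mex{0} = 1
g(5) = mex{0} = 1
g(6) = mex{1} = 0
g(7) = mex{0,1} = 2
g(8) = mex{0,1} = 2
g(9) = mex{0} = 1
g(10) = mex{0,1,2} = 3
g(11) = mex{1,2} = 0
g(12) = mex{1} = 0
The P-positions (g = 0) in 0..12 are 0, 1, 2, 6, 11, 12.

0, 1, 2, 6, 11, 12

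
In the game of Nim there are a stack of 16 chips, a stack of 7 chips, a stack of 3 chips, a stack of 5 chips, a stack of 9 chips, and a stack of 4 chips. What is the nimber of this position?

28

Compute the nim-sum pairwise:
16 ^ 7 = 23
23 ^ 3 = 20
20 ^ 5 = 17
17 ^ 9 = 24
24 ^ 4 = 28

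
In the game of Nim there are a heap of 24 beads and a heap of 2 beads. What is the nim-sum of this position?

Compute the nim-sum pairwise:
24 ⊕ 2 = 26

26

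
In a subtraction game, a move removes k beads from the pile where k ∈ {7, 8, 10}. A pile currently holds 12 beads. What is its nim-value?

1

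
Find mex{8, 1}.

0 is not in the set, so the mex is 0.

0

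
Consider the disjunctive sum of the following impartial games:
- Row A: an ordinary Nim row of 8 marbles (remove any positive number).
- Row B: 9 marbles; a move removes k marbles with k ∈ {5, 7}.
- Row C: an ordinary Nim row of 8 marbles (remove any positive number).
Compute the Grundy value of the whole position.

Row A is a plain Nim row of size 8, so its Grundy value is 8.
For row B, compute g(0), g(1), … with moves {5, 7}:
k:     0  1  2  3  4  5  6  7  8  9
g(k):  0  0  0  0  0  1  1  1  1  1
So g(9) = 1.
Row C is a plain Nim row of size 8, so its Grundy value is 8.
The value of a disjunctive sum is the nim-sum of the parts.
Combined value = 8 XOR 1 XOR 8 = 1.

1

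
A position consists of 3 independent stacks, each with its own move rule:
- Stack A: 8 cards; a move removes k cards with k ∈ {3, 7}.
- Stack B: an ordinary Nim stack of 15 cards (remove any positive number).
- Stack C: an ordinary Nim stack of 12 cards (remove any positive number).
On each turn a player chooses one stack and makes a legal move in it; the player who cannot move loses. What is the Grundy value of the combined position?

Build the Grundy sequence for stack A with g(k) = mex{g(k−s) : s ∈ {3, 7}, s ≤ k}:
g(0) = mex{} = 0
g(1) = mex{} = 0
g(2) = mex{} = 0
g(3) = mex{0} = 1
g(4) = mex{0} = 1
g(5) = mex{0} = 1
g(6) = mex{1} = 0
g(7) = mex{0,1} = 2
g(8) = mex{0,1} = 2
So g(8) = 2.
Stack B is a plain Nim stack of size 15, so its Grundy value is 15.
Stack C is a plain Nim stack of size 12, so its Grundy value is 12.
By the Sprague-Grundy theorem, the Grundy value of a sum of independent games is the XOR of the component values.
Combined value = 2 XOR 15 XOR 12 = 1.

1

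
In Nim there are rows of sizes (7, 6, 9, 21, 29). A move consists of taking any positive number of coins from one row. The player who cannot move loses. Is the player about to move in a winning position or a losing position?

Losing position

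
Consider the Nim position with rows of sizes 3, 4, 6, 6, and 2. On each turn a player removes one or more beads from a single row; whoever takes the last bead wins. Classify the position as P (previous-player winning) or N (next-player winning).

N-position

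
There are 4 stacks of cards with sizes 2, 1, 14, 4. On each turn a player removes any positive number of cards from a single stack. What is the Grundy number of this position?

9

Write each in binary and XOR column by column:
  0010  (2)
  0001  (1)
  1110  (14)
  0100  (4)
  ----
  1001  (9)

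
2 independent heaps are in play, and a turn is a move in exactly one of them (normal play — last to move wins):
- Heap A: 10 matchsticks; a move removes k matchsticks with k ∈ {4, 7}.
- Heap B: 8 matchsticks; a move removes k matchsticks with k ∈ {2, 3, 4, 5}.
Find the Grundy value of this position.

Grundy values for heap A (subtraction set {4, 7}):
k:     0  1  2  3  4  5  6  7  8  9 10
g(k):  0  0  0  0  1  1  1  1  2  2  2
So g(10) = 2.
Grundy values for heap B (subtraction set {2, 3, 4, 5}):
k:     0  1  2  3  4  5  6  7  8
g(k):  0  0  1  1  2  2  3  0  0
So g(8) = 0.
The value of a disjunctive sum is the nim-sum of the parts.
Combined value = 2 ⊕ 0 = 2.

2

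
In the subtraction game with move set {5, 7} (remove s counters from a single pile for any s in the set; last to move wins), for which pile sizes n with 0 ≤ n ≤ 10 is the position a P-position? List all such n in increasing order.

0, 1, 2, 3, 4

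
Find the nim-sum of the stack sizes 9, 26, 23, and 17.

Compute the nim-sum pairwise:
9 XOR 26 = 19
19 XOR 23 = 4
4 XOR 17 = 21

21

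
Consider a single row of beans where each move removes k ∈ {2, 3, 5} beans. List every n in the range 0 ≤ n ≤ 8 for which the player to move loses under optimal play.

Compute g(0), g(1), … for moves {2, 3, 5}:
g(0) = mex{} = 0
g(1) = mex{} = 0
g(2) = mex{0} = 1
g(3) = mex{0} = 1
g(4) = mex{0,1} = 2
g(5) = mex{0,1} = 2
g(6) = mex{0,1,2} = 3
g(7) = mex{1,2} = 0
g(8) = mex{1,2,3} = 0
The P-positions (g = 0) in 0..8 are 0, 1, 7, 8.

0, 1, 7, 8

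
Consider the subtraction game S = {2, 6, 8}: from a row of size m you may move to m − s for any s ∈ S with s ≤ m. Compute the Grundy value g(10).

3

Grundy values for subtraction set {2, 6, 8}:
g(0) = mex{} = 0
g(1) = mex{} = 0
g(2) = mex{0} = 1
g(3) = mex{0} = 1
g(4) = mex{1} = 0
g(5) = mex{1} = 0
g(6) = mex{0} = 1
g(7) = mex{0} = 1
g(8) = mex{0,1} = 2
g(9) = mex{0,1} = 2
g(10) = mex{0,1,2} = 3
So g(10) = 3.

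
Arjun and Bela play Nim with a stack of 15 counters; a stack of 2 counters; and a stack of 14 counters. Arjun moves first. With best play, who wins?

Arjun wins

Compute the nim-sum pairwise:
15 ^ 2 = 13
13 ^ 14 = 3
The nim-sum is 3 ≠ 0, so this is an N-position: the player to move can win; Arjun has a winning move.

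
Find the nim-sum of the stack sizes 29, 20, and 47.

Nim-sum: 29 ^ 20 ^ 47 = 38.

38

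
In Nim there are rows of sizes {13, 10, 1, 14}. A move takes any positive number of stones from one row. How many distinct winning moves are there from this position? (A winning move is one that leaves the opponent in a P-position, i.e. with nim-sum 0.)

3

Write each in binary and XOR column by column:
  1101  (13)
  1010  (10)
  0001  (1)
  1110  (14)
  ----
  1000  (8)
The overall nim-sum is X = 8. A row of size p has a winning move iff p XOR X < p (reduce it to p XOR X).
  13: 13 XOR 8 = 5 < 13 — winning move (to 5).
  10: 10 XOR 8 = 2 < 10 — winning move (to 2).
  1: 1 XOR 8 = 9 ≥ 1 — no move.
  14: 14 XOR 8 = 6 < 14 — winning move (to 6).
That gives 3 winning moves.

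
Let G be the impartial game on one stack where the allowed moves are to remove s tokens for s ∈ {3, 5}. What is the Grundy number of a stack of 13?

1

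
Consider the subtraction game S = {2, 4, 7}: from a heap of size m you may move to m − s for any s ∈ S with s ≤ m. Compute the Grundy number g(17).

Build the Grundy sequence with g(k) = mex{g(k−s) : s ∈ {2, 4, 7}, s ≤ k}:
k:     0  1  2  3  4  5  6  7  8  9 10 11 12 13 14 15 16 17
g(k):  0  0  1  1  2  2  0  3  1  0  2  1  0  2  1  0  2  1
So g(17) = 1.

1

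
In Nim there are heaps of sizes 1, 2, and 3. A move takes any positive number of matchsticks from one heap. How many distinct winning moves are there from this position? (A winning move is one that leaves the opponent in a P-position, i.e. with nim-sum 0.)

Nim-sum: 1 ⊕ 2 ⊕ 3 = 0.
The nim-sum is already 0, so every move leaves a nonzero nim-sum — there are no winning moves.

0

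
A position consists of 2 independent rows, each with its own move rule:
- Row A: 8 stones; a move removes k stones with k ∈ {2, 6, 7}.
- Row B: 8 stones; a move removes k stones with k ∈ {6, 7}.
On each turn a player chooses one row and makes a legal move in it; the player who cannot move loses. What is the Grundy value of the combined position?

Grundy values for row A (subtraction set {2, 6, 7}):
g(0) = mex{} = 0
g(1) = mex{} = 0
g(2) = mex{0} = 1
g(3) = mex{0} = 1
g(4) = mex{1} = 0
g(5) = mex{1} = 0
g(6) = mex{0} = 1
g(7) = mex{0} = 1
g(8) = mex{0,1} = 2
So g(8) = 2.
For row B, compute g(0), g(1), … with moves {6, 7}:
k:     0  1  2  3  4  5  6  7  8
g(k):  0  0  0  0  0  0  1  1  1
So g(8) = 1.
The value of a disjunctive sum is the nim-sum of the parts.
Combined value = 2 ⊕ 1 = 3.

3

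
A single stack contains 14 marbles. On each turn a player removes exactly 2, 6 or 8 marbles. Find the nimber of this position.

Grundy values for subtraction set {2, 6, 8}:
g(0) = mex{} = 0
g(1) = mex{} = 0
g(2) = mex{0} = 1
g(3) = mex{0} = 1
g(4) = mex{1} = 0
g(5) = mex{1} = 0
g(6) = mex{0} = 1
g(7) = mex{0} = 1
g(8) = mex{0,1} = 2
g(9) = mex{0,1} = 2
g(10) = mex{0,1,2} = 3
g(11) = mex{0,1,2} = 3
g(12) = mex{0,1,3} = 2
g(13) = mex{0,1,3} = 2
g(14) = mex{1,2} = 0
So g(14) = 0.

0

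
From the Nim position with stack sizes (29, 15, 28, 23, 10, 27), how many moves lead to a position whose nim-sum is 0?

Bitwise XOR of the heap sizes:
  11101  (29)
  01111  (15)
  11100  (28)
  10111  (23)
  01010  (10)
  11011  (27)
  -----
  01000  (8)
The overall nim-sum is X = 8. A stack of size p has a winning move iff p XOR X < p (reduce it to p XOR X).
  29: 29 XOR 8 = 21 < 29 — winning move (to 21).
  15: 15 XOR 8 = 7 < 15 — winning move (to 7).
  28: 28 XOR 8 = 20 < 28 — winning move (to 20).
  23: 23 XOR 8 = 31 ≥ 23 — no move.
  10: 10 XOR 8 = 2 < 10 — winning move (to 2).
  27: 27 XOR 8 = 19 < 27 — winning move (to 19).
That gives 5 winning moves.

5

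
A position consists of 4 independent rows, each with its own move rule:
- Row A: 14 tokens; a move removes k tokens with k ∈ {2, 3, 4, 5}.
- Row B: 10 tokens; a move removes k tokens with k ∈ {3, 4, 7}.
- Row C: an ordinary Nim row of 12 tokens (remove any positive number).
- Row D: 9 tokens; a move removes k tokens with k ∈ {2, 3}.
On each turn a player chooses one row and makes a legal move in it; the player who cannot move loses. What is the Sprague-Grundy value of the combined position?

Build the Grundy sequence for row A with g(k) = mex{g(k−s) : s ∈ {2, 3, 4, 5}, s ≤ k}:
g(0) = mex{} = 0
g(1) = mex{} = 0
g(2) = mex{0} = 1
g(3) = mex{0} = 1
g(4) = mex{0,1} = 2
g(5) = mex{0,1} = 2
g(6) = mex{0,1,2} = 3
g(7) = mex{1,2} = 0
g(8) = mex{1,2,3} = 0
g(9) = mex{0,2,3} = 1
g(10) = mex{0,2,3} = 1
g(11) = mex{0,1,3} = 2
g(12) = mex{0,1} = 2
g(13) = mex{0,1,2} = 3
g(14) = mex{1,2} = 0
So g(14) = 0.
Grundy values for row B (subtraction set {3, 4, 7}):
g(0) = mex{} = 0
g(1) = mex{} = 0
g(2) = mex{} = 0
g(3) = mex{0} = 1
g(4) = mex{0} = 1
g(5) = mex{0} = 1
g(6) = mex{0,1} = 2
g(7) = mex{0,1} = 2
g(8) = mex{0,1} = 2
g(9) = mex{0,1,2} = 3
g(10) = mex{1,2} = 0
So g(10) = 0.
Row C is a plain Nim row of size 12, so its Grundy value is 12.
Grundy values for row D (subtraction set {2, 3}):
g(0) = mex{} = 0
g(1) = mex{} = 0
g(2) = mex{0} = 1
g(3) = mex{0} = 1
g(4) = mex{0,1} = 2
g(5) = mex{1} = 0
g(6) = mex{1,2} = 0
g(7) = mex{0,2} = 1
g(8) = mex{0} = 1
g(9) = mex{0,1} = 2
So g(9) = 2.
The value of a disjunctive sum is the nim-sum of the parts.
Combined value = 0 ⊕ 0 ⊕ 12 ⊕ 2 = 14.

14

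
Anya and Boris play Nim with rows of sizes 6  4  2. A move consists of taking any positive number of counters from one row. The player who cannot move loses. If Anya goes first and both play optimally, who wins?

Compute the nim-sum pairwise:
6 ⊕ 4 = 2
2 ⊕ 2 = 0
The nim-sum is 0, so this is a P-position: the player to move is in a losing position under optimal play; Anya is about to move from it and so loses — Boris wins.

Boris wins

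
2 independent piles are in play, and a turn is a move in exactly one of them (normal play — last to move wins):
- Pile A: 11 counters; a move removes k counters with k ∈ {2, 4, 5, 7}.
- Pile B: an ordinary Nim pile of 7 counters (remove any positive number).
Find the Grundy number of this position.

Build the Grundy sequence for pile A with g(k) = mex{g(k−s) : s ∈ {2, 4, 5, 7}, s ≤ k}:
k:     0  1  2  3  4  5  6  7  8  9 10 11
g(k):  0  0  1  1  2  2  3  3  4  0  0  1
So g(11) = 1.
Pile B is a plain Nim pile of size 7, so its Grundy value is 7.
By the Sprague-Grundy theorem, the Grundy value of a sum of independent games is the XOR of the component values.
Combined value = 1 ⊕ 7 = 6.

6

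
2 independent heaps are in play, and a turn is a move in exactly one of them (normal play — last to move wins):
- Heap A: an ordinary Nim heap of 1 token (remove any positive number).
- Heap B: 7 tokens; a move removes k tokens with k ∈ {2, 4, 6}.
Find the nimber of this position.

2

Heap A is a plain Nim heap of size 1, so its Grundy value is 1.
Grundy values for heap B (subtraction set {2, 4, 6}):
k:     0  1  2  3  4  5  6  7
g(k):  0  0  1  1  2  2  3  3
So g(7) = 3.
The value of a disjunctive sum is the nim-sum of the parts.
Combined value = 1 ⊕ 3 = 2.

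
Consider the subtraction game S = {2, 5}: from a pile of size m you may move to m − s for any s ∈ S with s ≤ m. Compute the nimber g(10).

Build the Grundy sequence with g(k) = mex{g(k−s) : s ∈ {2, 5}, s ≤ k}:
g(0) = mex{} = 0
g(1) = mex{} = 0
g(2) = mex{0} = 1
g(3) = mex{0} = 1
g(4) = mex{1} = 0
g(5) = mex{0,1} = 2
g(6) = mex{0} = 1
g(7) = mex{1,2} = 0
g(8) = mex{1} = 0
g(9) = mex{0} = 1
g(10) = mex{0,2} = 1
So g(10) = 1.

1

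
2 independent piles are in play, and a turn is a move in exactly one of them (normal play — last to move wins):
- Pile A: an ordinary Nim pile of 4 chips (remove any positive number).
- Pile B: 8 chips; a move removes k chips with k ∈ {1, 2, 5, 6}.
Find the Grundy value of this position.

5

Pile A is a plain Nim pile of size 4, so its Grundy value is 4.
Build the Grundy sequence for pile B with g(k) = mex{g(k−s) : s ∈ {1, 2, 5, 6}, s ≤ k}:
k:     0  1  2  3  4  5  6  7  8
g(k):  0  1  2  0  1  2  3  0  1
So g(8) = 1.
The value of a disjunctive sum is the nim-sum of the parts.
Combined value = 4 XOR 1 = 5.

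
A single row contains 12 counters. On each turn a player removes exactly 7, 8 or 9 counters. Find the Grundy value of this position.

1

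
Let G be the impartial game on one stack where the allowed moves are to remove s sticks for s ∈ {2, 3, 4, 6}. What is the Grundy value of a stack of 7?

Build the Grundy sequence with g(k) = mex{g(k−s) : s ∈ {2, 3, 4, 6}, s ≤ k}:
g(0) = mex{} = 0
g(1) = mex{} = 0
g(2) = mex{0} = 1
g(3) = mex{0} = 1
g(4) = mex{0,1} = 2
g(5) = mex{0,1} = 2
g(6) = mex{0,1,2} = 3
g(7) = mex{0,1,2} = 3
So g(7) = 3.

3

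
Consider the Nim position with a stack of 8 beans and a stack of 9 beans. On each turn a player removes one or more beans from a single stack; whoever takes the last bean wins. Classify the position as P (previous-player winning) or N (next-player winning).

N-position

In binary:
  1000  (8)
  1001  (9)
  ----
  0001  (1)
The nim-sum is 1 ≠ 0, so this is an N-position: the player to move can win.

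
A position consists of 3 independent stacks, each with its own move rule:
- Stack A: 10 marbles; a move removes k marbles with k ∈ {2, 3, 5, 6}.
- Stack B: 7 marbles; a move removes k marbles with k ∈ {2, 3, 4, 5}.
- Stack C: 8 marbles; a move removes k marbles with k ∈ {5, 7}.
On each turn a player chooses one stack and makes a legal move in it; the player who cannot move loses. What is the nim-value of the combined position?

Build the Grundy sequence for stack A with g(k) = mex{g(k−s) : s ∈ {2, 3, 5, 6}, s ≤ k}:
g(0) = mex{} = 0
g(1) = mex{} = 0
g(2) = mex{0} = 1
g(3) = mex{0} = 1
g(4) = mex{0,1} = 2
g(5) = mex{0,1} = 2
g(6) = mex{0,1,2} = 3
g(7) = mex{0,1,2} = 3
g(8) = mex{1,2,3} = 0
g(9) = mex{1,2,3} = 0
g(10) = mex{0,2,3} = 1
So g(10) = 1.
For stack B, compute g(0), g(1), … with moves {2, 3, 4, 5}:
k:     0  1  2  3  4  5  6  7
g(k):  0  0  1  1  2  2  3  0
So g(7) = 0.
Grundy values for stack C (subtraction set {5, 7}):
g(0) = mex{} = 0
g(1) = mex{} = 0
g(2) = mex{} = 0
g(3) = mex{} = 0
g(4) = mex{} = 0
g(5) = mex{0} = 1
g(6) = mex{0} = 1
g(7) = mex{0} = 1
g(8) = mex{0} = 1
So g(8) = 1.
The value of a disjunctive sum is the nim-sum of the parts.
Combined value = 1 XOR 0 XOR 1 = 0.

0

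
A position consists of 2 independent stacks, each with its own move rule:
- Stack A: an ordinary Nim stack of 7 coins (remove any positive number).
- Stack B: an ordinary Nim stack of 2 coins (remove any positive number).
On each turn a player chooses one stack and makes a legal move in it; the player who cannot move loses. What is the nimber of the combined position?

5

Stack A is a plain Nim stack of size 7, so its Grundy value is 7.
Stack B is a plain Nim stack of size 2, so its Grundy value is 2.
By the Sprague-Grundy theorem, the Grundy value of a sum of independent games is the XOR of the component values.
Combined value = 7 XOR 2 = 5.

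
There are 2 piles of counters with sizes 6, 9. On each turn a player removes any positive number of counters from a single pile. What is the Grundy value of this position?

15

Compute the nim-sum pairwise:
6 ^ 9 = 15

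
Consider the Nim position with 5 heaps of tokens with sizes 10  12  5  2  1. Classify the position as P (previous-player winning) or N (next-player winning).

P-position

Write each in binary and XOR column by column:
  1010  (10)
  1100  (12)
  0101  (5)
  0010  (2)
  0001  (1)
  ----
  0000  (0)
The nim-sum is 0, so this is a P-position: the player to move is in a losing position under optimal play.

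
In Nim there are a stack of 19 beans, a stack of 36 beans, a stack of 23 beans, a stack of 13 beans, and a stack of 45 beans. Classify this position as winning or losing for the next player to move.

Nim-sum: 19 XOR 36 XOR 23 XOR 13 XOR 45 = 0.
The nim-sum is 0, so this is a P-position: the player to move is in a losing position under optimal play.

Losing position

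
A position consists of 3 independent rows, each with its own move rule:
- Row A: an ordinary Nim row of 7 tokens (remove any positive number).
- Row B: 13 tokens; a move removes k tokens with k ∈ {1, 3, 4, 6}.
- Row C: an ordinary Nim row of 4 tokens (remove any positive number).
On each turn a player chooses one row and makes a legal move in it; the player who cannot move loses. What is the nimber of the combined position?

1

Row A is a plain Nim row of size 7, so its Grundy value is 7.
Build the Grundy sequence for row B with g(k) = mex{g(k−s) : s ∈ {1, 3, 4, 6}, s ≤ k}:
g(0) = mex{} = 0
g(1) = mex{0} = 1
g(2) = mex{1} = 0
g(3) = mex{0} = 1
g(4) = mex{0,1} = 2
g(5) = mex{0,1,2} = 3
g(6) = mex{0,1,3} = 2
g(7) = mex{1,2} = 0
g(8) = mex{0,2,3} = 1
g(9) = mex{1,2,3} = 0
g(10) = mex{0,2} = 1
g(11) = mex{0,1,3} = 2
g(12) = mex{0,1,2} = 3
g(13) = mex{0,1,3} = 2
So g(13) = 2.
Row C is a plain Nim row of size 4, so its Grundy value is 4.
The value of a disjunctive sum is the nim-sum of the parts.
Combined value = 7 ⊕ 2 ⊕ 4 = 1.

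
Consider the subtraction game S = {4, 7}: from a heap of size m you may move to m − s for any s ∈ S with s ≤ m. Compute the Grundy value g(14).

0

Build the Grundy sequence with g(k) = mex{g(k−s) : s ∈ {4, 7}, s ≤ k}:
k:     0  1  2  3  4  5  6  7  8  9 10 11 12 13 14
g(k):  0  0  0  0  1  1  1  1  2  2  2  0  0  0  0
So g(14) = 0.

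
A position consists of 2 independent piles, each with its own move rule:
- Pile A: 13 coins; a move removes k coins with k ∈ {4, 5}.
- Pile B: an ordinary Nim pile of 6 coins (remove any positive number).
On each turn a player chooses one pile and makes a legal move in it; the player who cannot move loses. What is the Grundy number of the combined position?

7

For pile A, compute g(0), g(1), … with moves {4, 5}:
k:     0  1  2  3  4  5  6  7  8  9 10 11 12 13
g(k):  0  0  0  0  1  1  1  1  2  0  0  0  0  1
So g(13) = 1.
Pile B is a plain Nim pile of size 6, so its Grundy value is 6.
The value of a disjunctive sum is the nim-sum of the parts.
Combined value = 1 ⊕ 6 = 7.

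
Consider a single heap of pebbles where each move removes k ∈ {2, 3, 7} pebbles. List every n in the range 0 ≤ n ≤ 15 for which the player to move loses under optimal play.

0, 1, 5, 6, 10, 11, 15

Compute g(0), g(1), … for moves {2, 3, 7}:
k:     0  1  2  3  4  5  6  7  8  9 10 11 12 13 14 15
g(k):  0  0  1  1  2  0  0  1  1  2  0  0  1  1  2  0
The P-positions (g = 0) in 0..15 are 0, 1, 5, 6, 10, 11, 15.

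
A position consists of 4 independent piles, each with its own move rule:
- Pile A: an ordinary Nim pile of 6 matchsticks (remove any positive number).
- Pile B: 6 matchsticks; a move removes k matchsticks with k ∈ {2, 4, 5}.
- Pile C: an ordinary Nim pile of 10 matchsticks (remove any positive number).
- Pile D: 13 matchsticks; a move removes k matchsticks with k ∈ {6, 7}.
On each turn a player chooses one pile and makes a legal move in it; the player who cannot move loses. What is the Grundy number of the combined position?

15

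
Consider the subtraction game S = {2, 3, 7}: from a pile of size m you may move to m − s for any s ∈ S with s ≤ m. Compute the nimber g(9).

2

Compute g(0), g(1), … for moves {2, 3, 7}:
g(0) = mex{} = 0
g(1) = mex{} = 0
g(2) = mex{0} = 1
g(3) = mex{0} = 1
g(4) = mex{0,1} = 2
g(5) = mex{1} = 0
g(6) = mex{1,2} = 0
g(7) = mex{0,2} = 1
g(8) = mex{0} = 1
g(9) = mex{0,1} = 2
So g(9) = 2.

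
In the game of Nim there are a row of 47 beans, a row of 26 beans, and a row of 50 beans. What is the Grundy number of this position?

Compute the nim-sum pairwise:
47 ^ 26 = 53
53 ^ 50 = 7

7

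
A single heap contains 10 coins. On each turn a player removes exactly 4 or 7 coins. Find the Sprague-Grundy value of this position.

2

Grundy values for subtraction set {4, 7}:
g(0) = mex{} = 0
g(1) = mex{} = 0
g(2) = mex{} = 0
g(3) = mex{} = 0
g(4) = mex{0} = 1
g(5) = mex{0} = 1
g(6) = mex{0} = 1
g(7) = mex{0} = 1
g(8) = mex{0,1} = 2
g(9) = mex{0,1} = 2
g(10) = mex{0,1} = 2
So g(10) = 2.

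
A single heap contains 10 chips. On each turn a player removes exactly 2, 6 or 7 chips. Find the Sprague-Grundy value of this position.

Compute g(0), g(1), … for moves {2, 6, 7}:
g(0) = mex{} = 0
g(1) = mex{} = 0
g(2) = mex{0} = 1
g(3) = mex{0} = 1
g(4) = mex{1} = 0
g(5) = mex{1} = 0
g(6) = mex{0} = 1
g(7) = mex{0} = 1
g(8) = mex{0,1} = 2
g(9) = mex{1} = 0
g(10) = mex{0,1,2} = 3
So g(10) = 3.

3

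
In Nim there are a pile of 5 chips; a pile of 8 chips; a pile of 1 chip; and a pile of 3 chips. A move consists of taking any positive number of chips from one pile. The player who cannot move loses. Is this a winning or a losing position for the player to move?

Bitwise XOR of the heap sizes:
  0101  (5)
  1000  (8)
  0001  (1)
  0011  (3)
  ----
  1111  (15)
The nim-sum is 15 ≠ 0, so this is an N-position: the player to move can win.

Winning position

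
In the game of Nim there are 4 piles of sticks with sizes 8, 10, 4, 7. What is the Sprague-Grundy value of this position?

Compute the nim-sum pairwise:
8 XOR 10 = 2
2 XOR 4 = 6
6 XOR 7 = 1

1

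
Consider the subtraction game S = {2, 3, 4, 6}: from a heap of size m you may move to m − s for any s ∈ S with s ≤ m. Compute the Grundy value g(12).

Grundy values for subtraction set {2, 3, 4, 6}:
g(0) = mex{} = 0
g(1) = mex{} = 0
g(2) = mex{0} = 1
g(3) = mex{0} = 1
g(4) = mex{0,1} = 2
g(5) = mex{0,1} = 2
g(6) = mex{0,1,2} = 3
g(7) = mex{0,1,2} = 3
g(8) = mex{1,2,3} = 0
g(9) = mex{1,2,3} = 0
g(10) = mex{0,2,3} = 1
g(11) = mex{0,2,3} = 1
g(12) = mex{0,1,3} = 2
So g(12) = 2.

2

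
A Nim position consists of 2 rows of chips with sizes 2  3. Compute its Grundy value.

Compute the nim-sum pairwise:
2 ⊕ 3 = 1

1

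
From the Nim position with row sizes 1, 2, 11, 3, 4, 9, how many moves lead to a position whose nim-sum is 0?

Nim-sum: 1 XOR 2 XOR 11 XOR 3 XOR 4 XOR 9 = 6.
The overall nim-sum is X = 6. A row of size p has a winning move iff p XOR X < p (reduce it to p XOR X).
  1: 1 XOR 6 = 7 ≥ 1 — no move.
  2: 2 XOR 6 = 4 ≥ 2 — no move.
  11: 11 XOR 6 = 13 ≥ 11 — no move.
  3: 3 XOR 6 = 5 ≥ 3 — no move.
  4: 4 XOR 6 = 2 < 4 — winning move (to 2).
  9: 9 XOR 6 = 15 ≥ 9 — no move.
That gives 1 winning move.

1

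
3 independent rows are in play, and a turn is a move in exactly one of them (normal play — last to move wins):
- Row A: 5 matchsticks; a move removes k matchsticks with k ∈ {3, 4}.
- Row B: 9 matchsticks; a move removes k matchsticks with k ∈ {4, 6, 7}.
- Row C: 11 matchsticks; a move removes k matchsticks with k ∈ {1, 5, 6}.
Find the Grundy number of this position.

3

Build the Grundy sequence for row A with g(k) = mex{g(k−s) : s ∈ {3, 4}, s ≤ k}:
g(0) = mex{} = 0
g(1) = mex{} = 0
g(2) = mex{} = 0
g(3) = mex{0} = 1
g(4) = mex{0} = 1
g(5) = mex{0} = 1
So g(5) = 1.
Build the Grundy sequence for row B with g(k) = mex{g(k−s) : s ∈ {4, 6, 7}, s ≤ k}:
k:     0  1  2  3  4  5  6  7  8  9
g(k):  0  0  0  0  1  1  1  1  2  2
So g(9) = 2.
For row C, compute g(0), g(1), … with moves {1, 5, 6}:
g(0) = mex{} = 0
g(1) = mex{0} = 1
g(2) = mex{1} = 0
g(3) = mex{0} = 1
g(4) = mex{1} = 0
g(5) = mex{0} = 1
g(6) = mex{0,1} = 2
g(7) = mex{0,1,2} = 3
g(8) = mex{0,1,3} = 2
g(9) = mex{0,1,2} = 3
g(10) = mex{0,1,3} = 2
g(11) = mex{1,2} = 0
So g(11) = 0.
By the Sprague-Grundy theorem, the Grundy value of a sum of independent games is the XOR of the component values.
Combined value = 1 XOR 2 XOR 0 = 3.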